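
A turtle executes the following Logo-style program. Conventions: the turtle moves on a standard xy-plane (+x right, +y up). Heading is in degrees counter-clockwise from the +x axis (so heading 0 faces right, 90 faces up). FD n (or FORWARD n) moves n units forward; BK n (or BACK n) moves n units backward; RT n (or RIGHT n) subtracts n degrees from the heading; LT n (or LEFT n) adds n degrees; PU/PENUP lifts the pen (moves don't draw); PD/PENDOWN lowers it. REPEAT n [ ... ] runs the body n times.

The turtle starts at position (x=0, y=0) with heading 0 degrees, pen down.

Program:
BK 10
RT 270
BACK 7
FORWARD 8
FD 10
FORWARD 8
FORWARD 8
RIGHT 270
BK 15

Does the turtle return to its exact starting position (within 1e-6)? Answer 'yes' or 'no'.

Executing turtle program step by step:
Start: pos=(0,0), heading=0, pen down
BK 10: (0,0) -> (-10,0) [heading=0, draw]
RT 270: heading 0 -> 90
BK 7: (-10,0) -> (-10,-7) [heading=90, draw]
FD 8: (-10,-7) -> (-10,1) [heading=90, draw]
FD 10: (-10,1) -> (-10,11) [heading=90, draw]
FD 8: (-10,11) -> (-10,19) [heading=90, draw]
FD 8: (-10,19) -> (-10,27) [heading=90, draw]
RT 270: heading 90 -> 180
BK 15: (-10,27) -> (5,27) [heading=180, draw]
Final: pos=(5,27), heading=180, 7 segment(s) drawn

Start position: (0, 0)
Final position: (5, 27)
Distance = 27.459; >= 1e-6 -> NOT closed

Answer: no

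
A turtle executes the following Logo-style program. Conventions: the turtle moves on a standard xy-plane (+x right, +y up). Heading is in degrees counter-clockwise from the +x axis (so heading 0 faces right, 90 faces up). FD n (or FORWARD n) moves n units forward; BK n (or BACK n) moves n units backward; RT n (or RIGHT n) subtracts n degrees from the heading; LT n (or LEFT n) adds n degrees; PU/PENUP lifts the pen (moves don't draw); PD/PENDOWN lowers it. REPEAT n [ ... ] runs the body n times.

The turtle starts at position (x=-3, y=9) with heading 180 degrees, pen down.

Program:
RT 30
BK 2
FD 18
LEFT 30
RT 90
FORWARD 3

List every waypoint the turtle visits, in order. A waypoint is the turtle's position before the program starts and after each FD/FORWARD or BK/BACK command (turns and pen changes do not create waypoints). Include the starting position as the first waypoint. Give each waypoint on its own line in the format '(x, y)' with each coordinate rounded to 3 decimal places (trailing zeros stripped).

Answer: (-3, 9)
(-1.268, 8)
(-16.856, 17)
(-16.856, 20)

Derivation:
Executing turtle program step by step:
Start: pos=(-3,9), heading=180, pen down
RT 30: heading 180 -> 150
BK 2: (-3,9) -> (-1.268,8) [heading=150, draw]
FD 18: (-1.268,8) -> (-16.856,17) [heading=150, draw]
LT 30: heading 150 -> 180
RT 90: heading 180 -> 90
FD 3: (-16.856,17) -> (-16.856,20) [heading=90, draw]
Final: pos=(-16.856,20), heading=90, 3 segment(s) drawn
Waypoints (4 total):
(-3, 9)
(-1.268, 8)
(-16.856, 17)
(-16.856, 20)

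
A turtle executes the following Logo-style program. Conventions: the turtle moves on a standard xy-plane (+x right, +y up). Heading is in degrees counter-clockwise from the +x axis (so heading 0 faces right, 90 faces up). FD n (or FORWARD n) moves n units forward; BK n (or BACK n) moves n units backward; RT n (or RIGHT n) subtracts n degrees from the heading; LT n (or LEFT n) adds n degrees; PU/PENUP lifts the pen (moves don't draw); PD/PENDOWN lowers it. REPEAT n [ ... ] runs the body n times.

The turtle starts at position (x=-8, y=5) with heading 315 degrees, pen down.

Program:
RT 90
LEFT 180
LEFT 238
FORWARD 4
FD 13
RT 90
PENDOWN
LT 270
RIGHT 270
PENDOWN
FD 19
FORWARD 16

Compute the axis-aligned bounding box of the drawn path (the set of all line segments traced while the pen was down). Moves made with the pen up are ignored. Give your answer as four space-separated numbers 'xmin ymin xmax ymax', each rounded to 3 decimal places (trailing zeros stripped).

Executing turtle program step by step:
Start: pos=(-8,5), heading=315, pen down
RT 90: heading 315 -> 225
LT 180: heading 225 -> 45
LT 238: heading 45 -> 283
FD 4: (-8,5) -> (-7.1,1.103) [heading=283, draw]
FD 13: (-7.1,1.103) -> (-4.176,-11.564) [heading=283, draw]
RT 90: heading 283 -> 193
PD: pen down
LT 270: heading 193 -> 103
RT 270: heading 103 -> 193
PD: pen down
FD 19: (-4.176,-11.564) -> (-22.689,-15.838) [heading=193, draw]
FD 16: (-22.689,-15.838) -> (-38.279,-19.438) [heading=193, draw]
Final: pos=(-38.279,-19.438), heading=193, 4 segment(s) drawn

Segment endpoints: x in {-38.279, -22.689, -8, -7.1, -4.176}, y in {-19.438, -15.838, -11.564, 1.103, 5}
xmin=-38.279, ymin=-19.438, xmax=-4.176, ymax=5

Answer: -38.279 -19.438 -4.176 5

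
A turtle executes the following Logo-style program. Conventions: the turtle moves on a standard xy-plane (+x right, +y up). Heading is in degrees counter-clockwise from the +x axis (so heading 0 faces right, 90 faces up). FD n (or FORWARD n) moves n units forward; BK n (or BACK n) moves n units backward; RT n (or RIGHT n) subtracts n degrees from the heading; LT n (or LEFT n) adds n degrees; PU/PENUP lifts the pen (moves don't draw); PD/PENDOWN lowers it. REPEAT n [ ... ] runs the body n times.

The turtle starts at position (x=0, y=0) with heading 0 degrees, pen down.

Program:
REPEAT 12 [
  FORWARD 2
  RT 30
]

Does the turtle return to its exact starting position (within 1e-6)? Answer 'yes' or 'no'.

Answer: yes

Derivation:
Executing turtle program step by step:
Start: pos=(0,0), heading=0, pen down
REPEAT 12 [
  -- iteration 1/12 --
  FD 2: (0,0) -> (2,0) [heading=0, draw]
  RT 30: heading 0 -> 330
  -- iteration 2/12 --
  FD 2: (2,0) -> (3.732,-1) [heading=330, draw]
  RT 30: heading 330 -> 300
  -- iteration 3/12 --
  FD 2: (3.732,-1) -> (4.732,-2.732) [heading=300, draw]
  RT 30: heading 300 -> 270
  -- iteration 4/12 --
  FD 2: (4.732,-2.732) -> (4.732,-4.732) [heading=270, draw]
  RT 30: heading 270 -> 240
  -- iteration 5/12 --
  FD 2: (4.732,-4.732) -> (3.732,-6.464) [heading=240, draw]
  RT 30: heading 240 -> 210
  -- iteration 6/12 --
  FD 2: (3.732,-6.464) -> (2,-7.464) [heading=210, draw]
  RT 30: heading 210 -> 180
  -- iteration 7/12 --
  FD 2: (2,-7.464) -> (0,-7.464) [heading=180, draw]
  RT 30: heading 180 -> 150
  -- iteration 8/12 --
  FD 2: (0,-7.464) -> (-1.732,-6.464) [heading=150, draw]
  RT 30: heading 150 -> 120
  -- iteration 9/12 --
  FD 2: (-1.732,-6.464) -> (-2.732,-4.732) [heading=120, draw]
  RT 30: heading 120 -> 90
  -- iteration 10/12 --
  FD 2: (-2.732,-4.732) -> (-2.732,-2.732) [heading=90, draw]
  RT 30: heading 90 -> 60
  -- iteration 11/12 --
  FD 2: (-2.732,-2.732) -> (-1.732,-1) [heading=60, draw]
  RT 30: heading 60 -> 30
  -- iteration 12/12 --
  FD 2: (-1.732,-1) -> (0,0) [heading=30, draw]
  RT 30: heading 30 -> 0
]
Final: pos=(0,0), heading=0, 12 segment(s) drawn

Start position: (0, 0)
Final position: (0, 0)
Distance = 0; < 1e-6 -> CLOSED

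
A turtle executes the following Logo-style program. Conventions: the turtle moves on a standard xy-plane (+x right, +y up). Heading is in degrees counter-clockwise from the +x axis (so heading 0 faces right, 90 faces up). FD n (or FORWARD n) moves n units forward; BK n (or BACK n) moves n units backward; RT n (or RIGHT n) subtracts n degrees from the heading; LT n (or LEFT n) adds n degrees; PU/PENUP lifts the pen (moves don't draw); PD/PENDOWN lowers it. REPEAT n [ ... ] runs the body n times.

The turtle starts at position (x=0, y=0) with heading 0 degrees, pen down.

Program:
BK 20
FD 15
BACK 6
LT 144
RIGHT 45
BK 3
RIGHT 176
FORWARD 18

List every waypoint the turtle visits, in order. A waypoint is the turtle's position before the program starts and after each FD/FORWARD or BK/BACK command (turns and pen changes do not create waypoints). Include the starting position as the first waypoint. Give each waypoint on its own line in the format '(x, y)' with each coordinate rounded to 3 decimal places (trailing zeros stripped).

Executing turtle program step by step:
Start: pos=(0,0), heading=0, pen down
BK 20: (0,0) -> (-20,0) [heading=0, draw]
FD 15: (-20,0) -> (-5,0) [heading=0, draw]
BK 6: (-5,0) -> (-11,0) [heading=0, draw]
LT 144: heading 0 -> 144
RT 45: heading 144 -> 99
BK 3: (-11,0) -> (-10.531,-2.963) [heading=99, draw]
RT 176: heading 99 -> 283
FD 18: (-10.531,-2.963) -> (-6.482,-20.502) [heading=283, draw]
Final: pos=(-6.482,-20.502), heading=283, 5 segment(s) drawn
Waypoints (6 total):
(0, 0)
(-20, 0)
(-5, 0)
(-11, 0)
(-10.531, -2.963)
(-6.482, -20.502)

Answer: (0, 0)
(-20, 0)
(-5, 0)
(-11, 0)
(-10.531, -2.963)
(-6.482, -20.502)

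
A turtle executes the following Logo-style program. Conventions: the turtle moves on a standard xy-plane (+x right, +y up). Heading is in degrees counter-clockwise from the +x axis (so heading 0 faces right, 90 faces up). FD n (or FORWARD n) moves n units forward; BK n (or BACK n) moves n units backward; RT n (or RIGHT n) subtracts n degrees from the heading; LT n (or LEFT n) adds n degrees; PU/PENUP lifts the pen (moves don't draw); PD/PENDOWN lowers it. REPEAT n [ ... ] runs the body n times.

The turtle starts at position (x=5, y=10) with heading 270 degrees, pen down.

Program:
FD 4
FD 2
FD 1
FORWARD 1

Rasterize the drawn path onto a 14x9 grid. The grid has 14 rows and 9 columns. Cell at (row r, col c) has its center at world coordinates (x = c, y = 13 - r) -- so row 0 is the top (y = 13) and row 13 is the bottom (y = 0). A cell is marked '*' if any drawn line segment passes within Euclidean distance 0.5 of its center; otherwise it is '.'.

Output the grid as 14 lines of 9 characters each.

Answer: .........
.........
.........
.....*...
.....*...
.....*...
.....*...
.....*...
.....*...
.....*...
.....*...
.....*...
.........
.........

Derivation:
Segment 0: (5,10) -> (5,6)
Segment 1: (5,6) -> (5,4)
Segment 2: (5,4) -> (5,3)
Segment 3: (5,3) -> (5,2)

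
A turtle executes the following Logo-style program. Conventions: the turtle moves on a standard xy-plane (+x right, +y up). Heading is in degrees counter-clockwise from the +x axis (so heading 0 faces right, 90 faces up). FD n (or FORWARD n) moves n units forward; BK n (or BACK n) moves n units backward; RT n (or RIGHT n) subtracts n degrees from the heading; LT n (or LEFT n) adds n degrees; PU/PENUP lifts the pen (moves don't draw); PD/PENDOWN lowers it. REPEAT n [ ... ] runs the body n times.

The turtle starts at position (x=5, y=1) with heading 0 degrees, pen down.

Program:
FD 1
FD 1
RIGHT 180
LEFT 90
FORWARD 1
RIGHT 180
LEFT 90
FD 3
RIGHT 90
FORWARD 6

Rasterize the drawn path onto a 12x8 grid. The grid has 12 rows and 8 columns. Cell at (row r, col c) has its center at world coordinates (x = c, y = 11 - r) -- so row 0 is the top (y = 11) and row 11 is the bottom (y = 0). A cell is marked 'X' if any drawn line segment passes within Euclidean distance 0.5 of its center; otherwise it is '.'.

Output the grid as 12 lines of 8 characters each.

Segment 0: (5,1) -> (6,1)
Segment 1: (6,1) -> (7,1)
Segment 2: (7,1) -> (7,0)
Segment 3: (7,0) -> (4,-0)
Segment 4: (4,-0) -> (4,6)

Answer: ........
........
........
........
........
....X...
....X...
....X...
....X...
....X...
....XXXX
....XXXX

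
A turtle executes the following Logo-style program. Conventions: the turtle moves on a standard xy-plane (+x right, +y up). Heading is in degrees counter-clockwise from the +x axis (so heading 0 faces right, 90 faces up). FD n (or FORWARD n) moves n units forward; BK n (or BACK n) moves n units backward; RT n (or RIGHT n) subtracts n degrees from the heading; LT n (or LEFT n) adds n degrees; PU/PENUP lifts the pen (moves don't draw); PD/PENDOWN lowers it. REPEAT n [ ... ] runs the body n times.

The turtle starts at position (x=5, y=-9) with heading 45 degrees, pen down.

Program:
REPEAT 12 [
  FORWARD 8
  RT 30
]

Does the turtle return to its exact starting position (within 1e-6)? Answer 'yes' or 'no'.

Executing turtle program step by step:
Start: pos=(5,-9), heading=45, pen down
REPEAT 12 [
  -- iteration 1/12 --
  FD 8: (5,-9) -> (10.657,-3.343) [heading=45, draw]
  RT 30: heading 45 -> 15
  -- iteration 2/12 --
  FD 8: (10.657,-3.343) -> (18.384,-1.273) [heading=15, draw]
  RT 30: heading 15 -> 345
  -- iteration 3/12 --
  FD 8: (18.384,-1.273) -> (26.112,-3.343) [heading=345, draw]
  RT 30: heading 345 -> 315
  -- iteration 4/12 --
  FD 8: (26.112,-3.343) -> (31.769,-9) [heading=315, draw]
  RT 30: heading 315 -> 285
  -- iteration 5/12 --
  FD 8: (31.769,-9) -> (33.839,-16.727) [heading=285, draw]
  RT 30: heading 285 -> 255
  -- iteration 6/12 --
  FD 8: (33.839,-16.727) -> (31.769,-24.455) [heading=255, draw]
  RT 30: heading 255 -> 225
  -- iteration 7/12 --
  FD 8: (31.769,-24.455) -> (26.112,-30.112) [heading=225, draw]
  RT 30: heading 225 -> 195
  -- iteration 8/12 --
  FD 8: (26.112,-30.112) -> (18.384,-32.182) [heading=195, draw]
  RT 30: heading 195 -> 165
  -- iteration 9/12 --
  FD 8: (18.384,-32.182) -> (10.657,-30.112) [heading=165, draw]
  RT 30: heading 165 -> 135
  -- iteration 10/12 --
  FD 8: (10.657,-30.112) -> (5,-24.455) [heading=135, draw]
  RT 30: heading 135 -> 105
  -- iteration 11/12 --
  FD 8: (5,-24.455) -> (2.929,-16.727) [heading=105, draw]
  RT 30: heading 105 -> 75
  -- iteration 12/12 --
  FD 8: (2.929,-16.727) -> (5,-9) [heading=75, draw]
  RT 30: heading 75 -> 45
]
Final: pos=(5,-9), heading=45, 12 segment(s) drawn

Start position: (5, -9)
Final position: (5, -9)
Distance = 0; < 1e-6 -> CLOSED

Answer: yes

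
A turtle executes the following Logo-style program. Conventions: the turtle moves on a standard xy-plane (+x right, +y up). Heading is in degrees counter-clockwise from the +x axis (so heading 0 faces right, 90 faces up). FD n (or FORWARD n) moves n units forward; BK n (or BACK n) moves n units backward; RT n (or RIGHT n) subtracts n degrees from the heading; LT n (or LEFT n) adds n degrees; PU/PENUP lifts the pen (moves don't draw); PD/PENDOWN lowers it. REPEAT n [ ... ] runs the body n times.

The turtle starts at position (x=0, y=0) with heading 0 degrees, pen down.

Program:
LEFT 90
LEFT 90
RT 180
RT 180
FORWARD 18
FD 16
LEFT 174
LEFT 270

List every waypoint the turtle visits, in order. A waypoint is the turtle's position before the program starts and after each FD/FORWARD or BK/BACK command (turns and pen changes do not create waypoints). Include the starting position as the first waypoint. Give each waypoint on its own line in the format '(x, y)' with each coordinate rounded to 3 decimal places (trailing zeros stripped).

Answer: (0, 0)
(-18, 0)
(-34, 0)

Derivation:
Executing turtle program step by step:
Start: pos=(0,0), heading=0, pen down
LT 90: heading 0 -> 90
LT 90: heading 90 -> 180
RT 180: heading 180 -> 0
RT 180: heading 0 -> 180
FD 18: (0,0) -> (-18,0) [heading=180, draw]
FD 16: (-18,0) -> (-34,0) [heading=180, draw]
LT 174: heading 180 -> 354
LT 270: heading 354 -> 264
Final: pos=(-34,0), heading=264, 2 segment(s) drawn
Waypoints (3 total):
(0, 0)
(-18, 0)
(-34, 0)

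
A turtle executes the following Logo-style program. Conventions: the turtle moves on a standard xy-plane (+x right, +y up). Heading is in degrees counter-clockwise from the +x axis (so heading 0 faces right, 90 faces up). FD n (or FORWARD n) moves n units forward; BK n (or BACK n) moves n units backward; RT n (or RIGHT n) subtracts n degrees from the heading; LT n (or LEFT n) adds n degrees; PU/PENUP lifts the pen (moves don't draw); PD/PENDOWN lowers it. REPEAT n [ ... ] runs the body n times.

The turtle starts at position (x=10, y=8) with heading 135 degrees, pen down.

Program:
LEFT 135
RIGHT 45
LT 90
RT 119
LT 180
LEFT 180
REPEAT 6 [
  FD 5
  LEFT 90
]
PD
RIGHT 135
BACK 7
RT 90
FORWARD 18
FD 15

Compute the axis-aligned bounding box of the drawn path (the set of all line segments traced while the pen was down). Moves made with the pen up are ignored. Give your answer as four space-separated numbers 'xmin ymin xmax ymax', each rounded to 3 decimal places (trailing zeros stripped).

Executing turtle program step by step:
Start: pos=(10,8), heading=135, pen down
LT 135: heading 135 -> 270
RT 45: heading 270 -> 225
LT 90: heading 225 -> 315
RT 119: heading 315 -> 196
LT 180: heading 196 -> 16
LT 180: heading 16 -> 196
REPEAT 6 [
  -- iteration 1/6 --
  FD 5: (10,8) -> (5.194,6.622) [heading=196, draw]
  LT 90: heading 196 -> 286
  -- iteration 2/6 --
  FD 5: (5.194,6.622) -> (6.572,1.816) [heading=286, draw]
  LT 90: heading 286 -> 16
  -- iteration 3/6 --
  FD 5: (6.572,1.816) -> (11.378,3.194) [heading=16, draw]
  LT 90: heading 16 -> 106
  -- iteration 4/6 --
  FD 5: (11.378,3.194) -> (10,8) [heading=106, draw]
  LT 90: heading 106 -> 196
  -- iteration 5/6 --
  FD 5: (10,8) -> (5.194,6.622) [heading=196, draw]
  LT 90: heading 196 -> 286
  -- iteration 6/6 --
  FD 5: (5.194,6.622) -> (6.572,1.816) [heading=286, draw]
  LT 90: heading 286 -> 16
]
PD: pen down
RT 135: heading 16 -> 241
BK 7: (6.572,1.816) -> (9.966,7.938) [heading=241, draw]
RT 90: heading 241 -> 151
FD 18: (9.966,7.938) -> (-5.778,16.664) [heading=151, draw]
FD 15: (-5.778,16.664) -> (-18.897,23.937) [heading=151, draw]
Final: pos=(-18.897,23.937), heading=151, 9 segment(s) drawn

Segment endpoints: x in {-18.897, -5.778, 5.194, 6.572, 6.572, 9.966, 10, 11.378}, y in {1.816, 1.816, 3.194, 6.622, 6.622, 7.938, 8, 16.664, 23.937}
xmin=-18.897, ymin=1.816, xmax=11.378, ymax=23.937

Answer: -18.897 1.816 11.378 23.937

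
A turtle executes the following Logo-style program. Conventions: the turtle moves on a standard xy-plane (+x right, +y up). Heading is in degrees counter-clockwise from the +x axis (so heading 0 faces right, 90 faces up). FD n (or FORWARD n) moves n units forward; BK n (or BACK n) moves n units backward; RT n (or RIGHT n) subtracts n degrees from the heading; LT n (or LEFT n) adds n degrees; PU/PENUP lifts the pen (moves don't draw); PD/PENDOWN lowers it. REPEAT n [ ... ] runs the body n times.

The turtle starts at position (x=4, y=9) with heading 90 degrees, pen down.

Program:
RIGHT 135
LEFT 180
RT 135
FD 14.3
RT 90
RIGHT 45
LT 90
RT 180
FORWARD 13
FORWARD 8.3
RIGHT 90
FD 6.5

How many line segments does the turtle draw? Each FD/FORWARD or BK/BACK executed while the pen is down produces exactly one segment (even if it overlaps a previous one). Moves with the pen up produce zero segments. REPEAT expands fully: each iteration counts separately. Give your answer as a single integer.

Executing turtle program step by step:
Start: pos=(4,9), heading=90, pen down
RT 135: heading 90 -> 315
LT 180: heading 315 -> 135
RT 135: heading 135 -> 0
FD 14.3: (4,9) -> (18.3,9) [heading=0, draw]
RT 90: heading 0 -> 270
RT 45: heading 270 -> 225
LT 90: heading 225 -> 315
RT 180: heading 315 -> 135
FD 13: (18.3,9) -> (9.108,18.192) [heading=135, draw]
FD 8.3: (9.108,18.192) -> (3.239,24.061) [heading=135, draw]
RT 90: heading 135 -> 45
FD 6.5: (3.239,24.061) -> (7.835,28.658) [heading=45, draw]
Final: pos=(7.835,28.658), heading=45, 4 segment(s) drawn
Segments drawn: 4

Answer: 4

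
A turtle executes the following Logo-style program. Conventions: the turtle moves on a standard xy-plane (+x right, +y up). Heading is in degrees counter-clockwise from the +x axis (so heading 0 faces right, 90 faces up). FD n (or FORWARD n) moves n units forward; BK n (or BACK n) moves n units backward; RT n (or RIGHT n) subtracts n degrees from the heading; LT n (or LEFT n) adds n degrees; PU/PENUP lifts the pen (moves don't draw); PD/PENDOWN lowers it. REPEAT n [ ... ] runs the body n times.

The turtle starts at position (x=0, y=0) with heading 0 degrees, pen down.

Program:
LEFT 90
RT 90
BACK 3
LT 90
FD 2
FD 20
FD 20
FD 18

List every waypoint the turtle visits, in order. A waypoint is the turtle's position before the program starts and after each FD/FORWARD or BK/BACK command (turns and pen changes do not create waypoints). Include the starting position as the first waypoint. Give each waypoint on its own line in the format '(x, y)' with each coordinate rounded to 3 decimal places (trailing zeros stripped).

Answer: (0, 0)
(-3, 0)
(-3, 2)
(-3, 22)
(-3, 42)
(-3, 60)

Derivation:
Executing turtle program step by step:
Start: pos=(0,0), heading=0, pen down
LT 90: heading 0 -> 90
RT 90: heading 90 -> 0
BK 3: (0,0) -> (-3,0) [heading=0, draw]
LT 90: heading 0 -> 90
FD 2: (-3,0) -> (-3,2) [heading=90, draw]
FD 20: (-3,2) -> (-3,22) [heading=90, draw]
FD 20: (-3,22) -> (-3,42) [heading=90, draw]
FD 18: (-3,42) -> (-3,60) [heading=90, draw]
Final: pos=(-3,60), heading=90, 5 segment(s) drawn
Waypoints (6 total):
(0, 0)
(-3, 0)
(-3, 2)
(-3, 22)
(-3, 42)
(-3, 60)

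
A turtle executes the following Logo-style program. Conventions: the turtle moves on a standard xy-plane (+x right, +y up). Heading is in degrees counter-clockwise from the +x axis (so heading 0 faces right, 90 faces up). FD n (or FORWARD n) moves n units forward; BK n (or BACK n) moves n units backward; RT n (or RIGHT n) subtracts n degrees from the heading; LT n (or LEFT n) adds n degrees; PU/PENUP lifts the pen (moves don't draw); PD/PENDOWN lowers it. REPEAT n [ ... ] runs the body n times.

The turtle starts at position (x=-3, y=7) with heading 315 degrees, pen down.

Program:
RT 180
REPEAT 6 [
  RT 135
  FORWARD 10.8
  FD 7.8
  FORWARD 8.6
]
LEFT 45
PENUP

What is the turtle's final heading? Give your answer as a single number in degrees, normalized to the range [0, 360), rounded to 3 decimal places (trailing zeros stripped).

Answer: 90

Derivation:
Executing turtle program step by step:
Start: pos=(-3,7), heading=315, pen down
RT 180: heading 315 -> 135
REPEAT 6 [
  -- iteration 1/6 --
  RT 135: heading 135 -> 0
  FD 10.8: (-3,7) -> (7.8,7) [heading=0, draw]
  FD 7.8: (7.8,7) -> (15.6,7) [heading=0, draw]
  FD 8.6: (15.6,7) -> (24.2,7) [heading=0, draw]
  -- iteration 2/6 --
  RT 135: heading 0 -> 225
  FD 10.8: (24.2,7) -> (16.563,-0.637) [heading=225, draw]
  FD 7.8: (16.563,-0.637) -> (11.048,-6.152) [heading=225, draw]
  FD 8.6: (11.048,-6.152) -> (4.967,-12.233) [heading=225, draw]
  -- iteration 3/6 --
  RT 135: heading 225 -> 90
  FD 10.8: (4.967,-12.233) -> (4.967,-1.433) [heading=90, draw]
  FD 7.8: (4.967,-1.433) -> (4.967,6.367) [heading=90, draw]
  FD 8.6: (4.967,6.367) -> (4.967,14.967) [heading=90, draw]
  -- iteration 4/6 --
  RT 135: heading 90 -> 315
  FD 10.8: (4.967,14.967) -> (12.603,7.33) [heading=315, draw]
  FD 7.8: (12.603,7.33) -> (18.119,1.815) [heading=315, draw]
  FD 8.6: (18.119,1.815) -> (24.2,-4.267) [heading=315, draw]
  -- iteration 5/6 --
  RT 135: heading 315 -> 180
  FD 10.8: (24.2,-4.267) -> (13.4,-4.267) [heading=180, draw]
  FD 7.8: (13.4,-4.267) -> (5.6,-4.267) [heading=180, draw]
  FD 8.6: (5.6,-4.267) -> (-3,-4.267) [heading=180, draw]
  -- iteration 6/6 --
  RT 135: heading 180 -> 45
  FD 10.8: (-3,-4.267) -> (4.637,3.37) [heading=45, draw]
  FD 7.8: (4.637,3.37) -> (10.152,8.886) [heading=45, draw]
  FD 8.6: (10.152,8.886) -> (16.233,14.967) [heading=45, draw]
]
LT 45: heading 45 -> 90
PU: pen up
Final: pos=(16.233,14.967), heading=90, 18 segment(s) drawn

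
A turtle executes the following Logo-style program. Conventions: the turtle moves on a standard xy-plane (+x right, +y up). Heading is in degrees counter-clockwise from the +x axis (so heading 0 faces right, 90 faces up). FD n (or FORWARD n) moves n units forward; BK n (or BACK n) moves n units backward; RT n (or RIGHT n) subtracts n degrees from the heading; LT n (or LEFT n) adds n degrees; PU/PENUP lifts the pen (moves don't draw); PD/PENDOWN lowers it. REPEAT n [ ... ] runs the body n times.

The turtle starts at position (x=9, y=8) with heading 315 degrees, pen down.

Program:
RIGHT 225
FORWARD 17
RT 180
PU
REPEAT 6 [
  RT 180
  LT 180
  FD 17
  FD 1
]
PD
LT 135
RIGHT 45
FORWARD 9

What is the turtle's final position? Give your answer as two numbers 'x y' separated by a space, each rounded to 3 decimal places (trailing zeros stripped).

Executing turtle program step by step:
Start: pos=(9,8), heading=315, pen down
RT 225: heading 315 -> 90
FD 17: (9,8) -> (9,25) [heading=90, draw]
RT 180: heading 90 -> 270
PU: pen up
REPEAT 6 [
  -- iteration 1/6 --
  RT 180: heading 270 -> 90
  LT 180: heading 90 -> 270
  FD 17: (9,25) -> (9,8) [heading=270, move]
  FD 1: (9,8) -> (9,7) [heading=270, move]
  -- iteration 2/6 --
  RT 180: heading 270 -> 90
  LT 180: heading 90 -> 270
  FD 17: (9,7) -> (9,-10) [heading=270, move]
  FD 1: (9,-10) -> (9,-11) [heading=270, move]
  -- iteration 3/6 --
  RT 180: heading 270 -> 90
  LT 180: heading 90 -> 270
  FD 17: (9,-11) -> (9,-28) [heading=270, move]
  FD 1: (9,-28) -> (9,-29) [heading=270, move]
  -- iteration 4/6 --
  RT 180: heading 270 -> 90
  LT 180: heading 90 -> 270
  FD 17: (9,-29) -> (9,-46) [heading=270, move]
  FD 1: (9,-46) -> (9,-47) [heading=270, move]
  -- iteration 5/6 --
  RT 180: heading 270 -> 90
  LT 180: heading 90 -> 270
  FD 17: (9,-47) -> (9,-64) [heading=270, move]
  FD 1: (9,-64) -> (9,-65) [heading=270, move]
  -- iteration 6/6 --
  RT 180: heading 270 -> 90
  LT 180: heading 90 -> 270
  FD 17: (9,-65) -> (9,-82) [heading=270, move]
  FD 1: (9,-82) -> (9,-83) [heading=270, move]
]
PD: pen down
LT 135: heading 270 -> 45
RT 45: heading 45 -> 0
FD 9: (9,-83) -> (18,-83) [heading=0, draw]
Final: pos=(18,-83), heading=0, 2 segment(s) drawn

Answer: 18 -83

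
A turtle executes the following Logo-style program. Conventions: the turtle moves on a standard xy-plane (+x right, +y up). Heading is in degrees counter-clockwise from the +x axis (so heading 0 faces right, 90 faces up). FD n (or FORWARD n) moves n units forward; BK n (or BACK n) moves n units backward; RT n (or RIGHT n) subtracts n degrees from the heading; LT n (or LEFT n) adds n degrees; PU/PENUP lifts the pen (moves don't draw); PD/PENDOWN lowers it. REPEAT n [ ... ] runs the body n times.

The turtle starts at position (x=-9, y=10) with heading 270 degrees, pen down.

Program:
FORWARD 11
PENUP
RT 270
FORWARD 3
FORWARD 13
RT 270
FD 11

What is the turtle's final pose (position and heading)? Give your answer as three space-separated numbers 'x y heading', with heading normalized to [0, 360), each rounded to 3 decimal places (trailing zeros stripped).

Executing turtle program step by step:
Start: pos=(-9,10), heading=270, pen down
FD 11: (-9,10) -> (-9,-1) [heading=270, draw]
PU: pen up
RT 270: heading 270 -> 0
FD 3: (-9,-1) -> (-6,-1) [heading=0, move]
FD 13: (-6,-1) -> (7,-1) [heading=0, move]
RT 270: heading 0 -> 90
FD 11: (7,-1) -> (7,10) [heading=90, move]
Final: pos=(7,10), heading=90, 1 segment(s) drawn

Answer: 7 10 90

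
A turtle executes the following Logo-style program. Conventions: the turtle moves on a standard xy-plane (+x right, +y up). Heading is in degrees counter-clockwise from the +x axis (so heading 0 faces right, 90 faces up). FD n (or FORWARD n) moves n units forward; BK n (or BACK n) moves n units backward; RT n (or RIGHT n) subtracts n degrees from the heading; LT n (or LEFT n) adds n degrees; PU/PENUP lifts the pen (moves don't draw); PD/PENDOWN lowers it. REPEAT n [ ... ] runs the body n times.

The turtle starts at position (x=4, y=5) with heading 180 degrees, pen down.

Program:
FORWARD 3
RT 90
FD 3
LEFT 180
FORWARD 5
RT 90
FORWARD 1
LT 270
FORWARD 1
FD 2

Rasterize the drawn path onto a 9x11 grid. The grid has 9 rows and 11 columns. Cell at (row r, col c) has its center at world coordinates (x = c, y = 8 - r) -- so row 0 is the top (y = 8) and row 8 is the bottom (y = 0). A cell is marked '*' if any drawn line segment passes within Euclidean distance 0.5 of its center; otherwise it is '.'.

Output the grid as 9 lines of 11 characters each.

Segment 0: (4,5) -> (1,5)
Segment 1: (1,5) -> (1,8)
Segment 2: (1,8) -> (1,3)
Segment 3: (1,3) -> (-0,3)
Segment 4: (-0,3) -> (-0,4)
Segment 5: (-0,4) -> (0,6)

Answer: .*.........
.*.........
**.........
*****......
**.........
**.........
...........
...........
...........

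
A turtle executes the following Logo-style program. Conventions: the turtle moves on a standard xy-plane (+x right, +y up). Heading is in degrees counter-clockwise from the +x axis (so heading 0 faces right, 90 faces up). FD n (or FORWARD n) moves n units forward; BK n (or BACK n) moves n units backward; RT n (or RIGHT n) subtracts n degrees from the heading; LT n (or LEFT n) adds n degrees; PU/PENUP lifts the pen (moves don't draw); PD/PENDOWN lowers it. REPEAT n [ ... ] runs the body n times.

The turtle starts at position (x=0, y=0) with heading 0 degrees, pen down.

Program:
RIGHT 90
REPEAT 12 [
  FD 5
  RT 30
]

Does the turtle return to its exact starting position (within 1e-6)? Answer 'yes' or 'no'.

Answer: yes

Derivation:
Executing turtle program step by step:
Start: pos=(0,0), heading=0, pen down
RT 90: heading 0 -> 270
REPEAT 12 [
  -- iteration 1/12 --
  FD 5: (0,0) -> (0,-5) [heading=270, draw]
  RT 30: heading 270 -> 240
  -- iteration 2/12 --
  FD 5: (0,-5) -> (-2.5,-9.33) [heading=240, draw]
  RT 30: heading 240 -> 210
  -- iteration 3/12 --
  FD 5: (-2.5,-9.33) -> (-6.83,-11.83) [heading=210, draw]
  RT 30: heading 210 -> 180
  -- iteration 4/12 --
  FD 5: (-6.83,-11.83) -> (-11.83,-11.83) [heading=180, draw]
  RT 30: heading 180 -> 150
  -- iteration 5/12 --
  FD 5: (-11.83,-11.83) -> (-16.16,-9.33) [heading=150, draw]
  RT 30: heading 150 -> 120
  -- iteration 6/12 --
  FD 5: (-16.16,-9.33) -> (-18.66,-5) [heading=120, draw]
  RT 30: heading 120 -> 90
  -- iteration 7/12 --
  FD 5: (-18.66,-5) -> (-18.66,0) [heading=90, draw]
  RT 30: heading 90 -> 60
  -- iteration 8/12 --
  FD 5: (-18.66,0) -> (-16.16,4.33) [heading=60, draw]
  RT 30: heading 60 -> 30
  -- iteration 9/12 --
  FD 5: (-16.16,4.33) -> (-11.83,6.83) [heading=30, draw]
  RT 30: heading 30 -> 0
  -- iteration 10/12 --
  FD 5: (-11.83,6.83) -> (-6.83,6.83) [heading=0, draw]
  RT 30: heading 0 -> 330
  -- iteration 11/12 --
  FD 5: (-6.83,6.83) -> (-2.5,4.33) [heading=330, draw]
  RT 30: heading 330 -> 300
  -- iteration 12/12 --
  FD 5: (-2.5,4.33) -> (0,0) [heading=300, draw]
  RT 30: heading 300 -> 270
]
Final: pos=(0,0), heading=270, 12 segment(s) drawn

Start position: (0, 0)
Final position: (0, 0)
Distance = 0; < 1e-6 -> CLOSED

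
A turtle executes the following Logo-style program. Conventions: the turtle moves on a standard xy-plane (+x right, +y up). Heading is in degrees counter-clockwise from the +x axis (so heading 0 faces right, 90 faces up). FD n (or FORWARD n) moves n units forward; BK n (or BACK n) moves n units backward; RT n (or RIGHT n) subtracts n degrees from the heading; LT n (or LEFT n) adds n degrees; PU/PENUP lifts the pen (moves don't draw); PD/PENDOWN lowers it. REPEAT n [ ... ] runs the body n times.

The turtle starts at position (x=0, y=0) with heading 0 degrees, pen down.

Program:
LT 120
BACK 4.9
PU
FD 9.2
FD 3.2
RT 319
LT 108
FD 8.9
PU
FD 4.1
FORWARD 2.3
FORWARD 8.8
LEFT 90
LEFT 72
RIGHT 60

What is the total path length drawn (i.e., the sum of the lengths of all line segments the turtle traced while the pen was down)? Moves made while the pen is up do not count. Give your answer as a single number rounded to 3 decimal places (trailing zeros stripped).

Executing turtle program step by step:
Start: pos=(0,0), heading=0, pen down
LT 120: heading 0 -> 120
BK 4.9: (0,0) -> (2.45,-4.244) [heading=120, draw]
PU: pen up
FD 9.2: (2.45,-4.244) -> (-2.15,3.724) [heading=120, move]
FD 3.2: (-2.15,3.724) -> (-3.75,6.495) [heading=120, move]
RT 319: heading 120 -> 161
LT 108: heading 161 -> 269
FD 8.9: (-3.75,6.495) -> (-3.905,-2.403) [heading=269, move]
PU: pen up
FD 4.1: (-3.905,-2.403) -> (-3.977,-6.503) [heading=269, move]
FD 2.3: (-3.977,-6.503) -> (-4.017,-8.802) [heading=269, move]
FD 8.8: (-4.017,-8.802) -> (-4.171,-17.601) [heading=269, move]
LT 90: heading 269 -> 359
LT 72: heading 359 -> 71
RT 60: heading 71 -> 11
Final: pos=(-4.171,-17.601), heading=11, 1 segment(s) drawn

Segment lengths:
  seg 1: (0,0) -> (2.45,-4.244), length = 4.9
Total = 4.9

Answer: 4.9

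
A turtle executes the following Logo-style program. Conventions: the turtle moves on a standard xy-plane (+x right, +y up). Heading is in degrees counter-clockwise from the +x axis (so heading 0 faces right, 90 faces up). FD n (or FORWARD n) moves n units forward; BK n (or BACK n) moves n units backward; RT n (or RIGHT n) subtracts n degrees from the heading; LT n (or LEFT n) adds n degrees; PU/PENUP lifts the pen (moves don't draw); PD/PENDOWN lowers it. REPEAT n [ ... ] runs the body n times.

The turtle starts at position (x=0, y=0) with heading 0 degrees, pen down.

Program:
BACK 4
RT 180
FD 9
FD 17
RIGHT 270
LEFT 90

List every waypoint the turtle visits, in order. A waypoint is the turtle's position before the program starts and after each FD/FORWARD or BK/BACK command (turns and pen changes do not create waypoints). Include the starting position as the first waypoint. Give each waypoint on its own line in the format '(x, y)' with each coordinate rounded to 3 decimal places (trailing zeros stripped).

Executing turtle program step by step:
Start: pos=(0,0), heading=0, pen down
BK 4: (0,0) -> (-4,0) [heading=0, draw]
RT 180: heading 0 -> 180
FD 9: (-4,0) -> (-13,0) [heading=180, draw]
FD 17: (-13,0) -> (-30,0) [heading=180, draw]
RT 270: heading 180 -> 270
LT 90: heading 270 -> 0
Final: pos=(-30,0), heading=0, 3 segment(s) drawn
Waypoints (4 total):
(0, 0)
(-4, 0)
(-13, 0)
(-30, 0)

Answer: (0, 0)
(-4, 0)
(-13, 0)
(-30, 0)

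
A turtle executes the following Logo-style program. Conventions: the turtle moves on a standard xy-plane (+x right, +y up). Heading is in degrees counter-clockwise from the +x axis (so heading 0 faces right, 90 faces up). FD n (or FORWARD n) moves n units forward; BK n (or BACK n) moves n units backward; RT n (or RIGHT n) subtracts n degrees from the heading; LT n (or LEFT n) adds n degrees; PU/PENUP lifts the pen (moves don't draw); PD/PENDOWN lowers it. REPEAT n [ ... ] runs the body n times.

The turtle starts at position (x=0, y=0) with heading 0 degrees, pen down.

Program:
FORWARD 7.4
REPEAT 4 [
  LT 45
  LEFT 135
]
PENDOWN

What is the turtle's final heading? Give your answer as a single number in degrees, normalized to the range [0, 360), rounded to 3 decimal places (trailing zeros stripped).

Answer: 0

Derivation:
Executing turtle program step by step:
Start: pos=(0,0), heading=0, pen down
FD 7.4: (0,0) -> (7.4,0) [heading=0, draw]
REPEAT 4 [
  -- iteration 1/4 --
  LT 45: heading 0 -> 45
  LT 135: heading 45 -> 180
  -- iteration 2/4 --
  LT 45: heading 180 -> 225
  LT 135: heading 225 -> 0
  -- iteration 3/4 --
  LT 45: heading 0 -> 45
  LT 135: heading 45 -> 180
  -- iteration 4/4 --
  LT 45: heading 180 -> 225
  LT 135: heading 225 -> 0
]
PD: pen down
Final: pos=(7.4,0), heading=0, 1 segment(s) drawn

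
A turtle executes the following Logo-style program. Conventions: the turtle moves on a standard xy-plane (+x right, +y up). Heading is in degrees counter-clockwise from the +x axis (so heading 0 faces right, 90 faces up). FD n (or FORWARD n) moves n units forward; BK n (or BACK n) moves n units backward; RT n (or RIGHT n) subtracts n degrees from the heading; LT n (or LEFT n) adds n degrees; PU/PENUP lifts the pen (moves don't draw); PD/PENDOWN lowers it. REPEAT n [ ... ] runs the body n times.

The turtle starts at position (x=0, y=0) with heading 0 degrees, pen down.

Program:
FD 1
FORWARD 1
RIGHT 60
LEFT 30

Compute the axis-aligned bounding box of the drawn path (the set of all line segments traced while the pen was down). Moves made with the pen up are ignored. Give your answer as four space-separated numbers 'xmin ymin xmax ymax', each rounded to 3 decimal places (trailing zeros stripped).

Answer: 0 0 2 0

Derivation:
Executing turtle program step by step:
Start: pos=(0,0), heading=0, pen down
FD 1: (0,0) -> (1,0) [heading=0, draw]
FD 1: (1,0) -> (2,0) [heading=0, draw]
RT 60: heading 0 -> 300
LT 30: heading 300 -> 330
Final: pos=(2,0), heading=330, 2 segment(s) drawn

Segment endpoints: x in {0, 1, 2}, y in {0}
xmin=0, ymin=0, xmax=2, ymax=0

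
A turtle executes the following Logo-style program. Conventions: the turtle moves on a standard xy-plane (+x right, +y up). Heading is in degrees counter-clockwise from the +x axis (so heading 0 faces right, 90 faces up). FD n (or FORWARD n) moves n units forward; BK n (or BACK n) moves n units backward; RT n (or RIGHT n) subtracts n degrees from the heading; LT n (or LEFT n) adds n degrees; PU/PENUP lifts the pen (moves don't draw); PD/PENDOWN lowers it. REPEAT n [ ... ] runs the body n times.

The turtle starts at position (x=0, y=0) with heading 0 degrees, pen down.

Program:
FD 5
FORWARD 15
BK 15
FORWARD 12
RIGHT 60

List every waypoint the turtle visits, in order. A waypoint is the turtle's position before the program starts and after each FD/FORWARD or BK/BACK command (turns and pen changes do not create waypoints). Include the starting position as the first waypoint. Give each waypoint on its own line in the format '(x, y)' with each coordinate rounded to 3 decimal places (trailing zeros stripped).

Answer: (0, 0)
(5, 0)
(20, 0)
(5, 0)
(17, 0)

Derivation:
Executing turtle program step by step:
Start: pos=(0,0), heading=0, pen down
FD 5: (0,0) -> (5,0) [heading=0, draw]
FD 15: (5,0) -> (20,0) [heading=0, draw]
BK 15: (20,0) -> (5,0) [heading=0, draw]
FD 12: (5,0) -> (17,0) [heading=0, draw]
RT 60: heading 0 -> 300
Final: pos=(17,0), heading=300, 4 segment(s) drawn
Waypoints (5 total):
(0, 0)
(5, 0)
(20, 0)
(5, 0)
(17, 0)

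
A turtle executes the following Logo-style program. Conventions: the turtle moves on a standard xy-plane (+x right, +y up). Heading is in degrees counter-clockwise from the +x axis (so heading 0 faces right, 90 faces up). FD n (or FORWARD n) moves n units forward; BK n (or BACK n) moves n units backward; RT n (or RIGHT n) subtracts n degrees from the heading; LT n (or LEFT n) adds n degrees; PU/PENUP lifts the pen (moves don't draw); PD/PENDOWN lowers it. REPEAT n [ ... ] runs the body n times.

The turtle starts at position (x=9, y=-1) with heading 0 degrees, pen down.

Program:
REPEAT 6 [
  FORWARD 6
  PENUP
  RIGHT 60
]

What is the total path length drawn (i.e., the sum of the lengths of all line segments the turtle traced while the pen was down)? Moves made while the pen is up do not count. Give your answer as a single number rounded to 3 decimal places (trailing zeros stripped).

Executing turtle program step by step:
Start: pos=(9,-1), heading=0, pen down
REPEAT 6 [
  -- iteration 1/6 --
  FD 6: (9,-1) -> (15,-1) [heading=0, draw]
  PU: pen up
  RT 60: heading 0 -> 300
  -- iteration 2/6 --
  FD 6: (15,-1) -> (18,-6.196) [heading=300, move]
  PU: pen up
  RT 60: heading 300 -> 240
  -- iteration 3/6 --
  FD 6: (18,-6.196) -> (15,-11.392) [heading=240, move]
  PU: pen up
  RT 60: heading 240 -> 180
  -- iteration 4/6 --
  FD 6: (15,-11.392) -> (9,-11.392) [heading=180, move]
  PU: pen up
  RT 60: heading 180 -> 120
  -- iteration 5/6 --
  FD 6: (9,-11.392) -> (6,-6.196) [heading=120, move]
  PU: pen up
  RT 60: heading 120 -> 60
  -- iteration 6/6 --
  FD 6: (6,-6.196) -> (9,-1) [heading=60, move]
  PU: pen up
  RT 60: heading 60 -> 0
]
Final: pos=(9,-1), heading=0, 1 segment(s) drawn

Segment lengths:
  seg 1: (9,-1) -> (15,-1), length = 6
Total = 6

Answer: 6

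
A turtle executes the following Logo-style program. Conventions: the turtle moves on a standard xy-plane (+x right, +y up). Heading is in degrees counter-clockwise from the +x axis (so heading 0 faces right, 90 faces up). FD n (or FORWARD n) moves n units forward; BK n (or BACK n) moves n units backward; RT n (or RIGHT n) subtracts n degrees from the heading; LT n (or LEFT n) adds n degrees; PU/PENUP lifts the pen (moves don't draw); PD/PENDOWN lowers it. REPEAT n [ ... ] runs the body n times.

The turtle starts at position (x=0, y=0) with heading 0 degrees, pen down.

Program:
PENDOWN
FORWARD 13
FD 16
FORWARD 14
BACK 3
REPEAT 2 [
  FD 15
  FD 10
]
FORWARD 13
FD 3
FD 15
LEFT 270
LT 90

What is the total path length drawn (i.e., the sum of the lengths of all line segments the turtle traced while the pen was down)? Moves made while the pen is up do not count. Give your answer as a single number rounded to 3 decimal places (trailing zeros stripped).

Answer: 127

Derivation:
Executing turtle program step by step:
Start: pos=(0,0), heading=0, pen down
PD: pen down
FD 13: (0,0) -> (13,0) [heading=0, draw]
FD 16: (13,0) -> (29,0) [heading=0, draw]
FD 14: (29,0) -> (43,0) [heading=0, draw]
BK 3: (43,0) -> (40,0) [heading=0, draw]
REPEAT 2 [
  -- iteration 1/2 --
  FD 15: (40,0) -> (55,0) [heading=0, draw]
  FD 10: (55,0) -> (65,0) [heading=0, draw]
  -- iteration 2/2 --
  FD 15: (65,0) -> (80,0) [heading=0, draw]
  FD 10: (80,0) -> (90,0) [heading=0, draw]
]
FD 13: (90,0) -> (103,0) [heading=0, draw]
FD 3: (103,0) -> (106,0) [heading=0, draw]
FD 15: (106,0) -> (121,0) [heading=0, draw]
LT 270: heading 0 -> 270
LT 90: heading 270 -> 0
Final: pos=(121,0), heading=0, 11 segment(s) drawn

Segment lengths:
  seg 1: (0,0) -> (13,0), length = 13
  seg 2: (13,0) -> (29,0), length = 16
  seg 3: (29,0) -> (43,0), length = 14
  seg 4: (43,0) -> (40,0), length = 3
  seg 5: (40,0) -> (55,0), length = 15
  seg 6: (55,0) -> (65,0), length = 10
  seg 7: (65,0) -> (80,0), length = 15
  seg 8: (80,0) -> (90,0), length = 10
  seg 9: (90,0) -> (103,0), length = 13
  seg 10: (103,0) -> (106,0), length = 3
  seg 11: (106,0) -> (121,0), length = 15
Total = 127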